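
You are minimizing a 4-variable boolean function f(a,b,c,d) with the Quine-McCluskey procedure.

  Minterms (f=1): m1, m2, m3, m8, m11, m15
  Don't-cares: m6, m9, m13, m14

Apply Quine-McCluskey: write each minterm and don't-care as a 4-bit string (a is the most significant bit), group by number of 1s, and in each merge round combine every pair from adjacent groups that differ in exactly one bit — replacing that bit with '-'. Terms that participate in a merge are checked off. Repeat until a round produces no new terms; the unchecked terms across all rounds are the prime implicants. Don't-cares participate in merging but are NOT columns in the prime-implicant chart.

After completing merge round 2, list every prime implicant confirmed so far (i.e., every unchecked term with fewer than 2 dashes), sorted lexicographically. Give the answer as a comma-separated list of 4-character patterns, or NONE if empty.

Round 0: 0001✓ 0010✓ 0011✓ 0110✓ 1000✓ 1001✓ 1011✓ 1101✓ 1110✓ 1111✓
Round 1: -001✓ -011✓ -110 0-10 00-1✓ 001- 1-01✓ 1-11✓ 10-1✓ 100- 11-1✓ 111-
Round 2: -0-1 1--1
PIs = {-0-1, -110, 0-10, 001-, 1--1, 100-, 111-}

-110, 0-10, 001-, 100-, 111-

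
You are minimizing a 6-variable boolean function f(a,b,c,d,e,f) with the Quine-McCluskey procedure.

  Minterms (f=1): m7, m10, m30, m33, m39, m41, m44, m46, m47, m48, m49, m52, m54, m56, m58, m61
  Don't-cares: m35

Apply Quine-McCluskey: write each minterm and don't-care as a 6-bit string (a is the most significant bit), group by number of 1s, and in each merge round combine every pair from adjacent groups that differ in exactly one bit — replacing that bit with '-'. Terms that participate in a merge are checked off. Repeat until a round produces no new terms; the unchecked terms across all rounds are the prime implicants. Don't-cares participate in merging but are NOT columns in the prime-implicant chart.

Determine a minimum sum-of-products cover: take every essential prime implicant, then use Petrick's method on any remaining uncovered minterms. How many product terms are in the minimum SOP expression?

[col 0] 000111*, 001010, 011110, 100001*, 100011*, 100111*, 101001*, 101100*, 101110*, 101111*, 110000*, 110001*, 110100*, 110110*, 111000*, 111010*, 111101
[col 1] -00111, 1-0001, 10-001, 10-111, 100-11, 1000-1, 1011-0, 10111-, 11-000, 110-00, 11000-, 1101-0, 1110-0
Prime implicants: -00111, 001010, 011110, 1-0001, 10-001, 10-111, 100-11, 1000-1, 1011-0, 10111-, 11-000, 110-00, 11000-, 1101-0, 1110-0, 111101
PI chart (minterm → PIs covering it):
  7 | -00111  (sole → essential)
  10 | 001010  (sole → essential)
  30 | 011110  (sole → essential)
  33 | 1-0001,10-001,1000-1
  39 | -00111,10-111,100-11
  41 | 10-001  (sole → essential)
  44 | 1011-0  (sole → essential)
  46 | 1011-0,10111-
  47 | 10-111,10111-
  48 | 11-000,110-00,11000-
  49 | 1-0001,11000-
  52 | 110-00,1101-0
  54 | 1101-0  (sole → essential)
  56 | 11-000,1110-0
  58 | 1110-0  (sole → essential)
  61 | 111101  (sole → essential)
Essential prime implicants: -00111, 001010, 011110, 10-001, 1011-0, 1101-0, 1110-0, 111101
Petrick residual → 10-111, 11000-
Minimum SOP uses 10 PIs: b'c'def + a'b'cd'ef' + a'bcdef' + ab'd'e'f + ab'def + ab'cdf' + abc'd'e' + abc'df' + abcd'f' + abcde'f

10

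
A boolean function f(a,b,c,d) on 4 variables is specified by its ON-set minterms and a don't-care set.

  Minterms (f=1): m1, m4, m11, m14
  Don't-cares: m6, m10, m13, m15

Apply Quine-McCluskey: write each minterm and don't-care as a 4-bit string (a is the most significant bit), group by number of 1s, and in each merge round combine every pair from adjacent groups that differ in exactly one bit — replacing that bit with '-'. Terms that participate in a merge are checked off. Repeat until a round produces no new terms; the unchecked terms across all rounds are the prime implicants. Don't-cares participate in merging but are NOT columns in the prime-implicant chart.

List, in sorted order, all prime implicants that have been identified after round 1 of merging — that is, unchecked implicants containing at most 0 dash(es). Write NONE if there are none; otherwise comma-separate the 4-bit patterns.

[col 0] 0001, 0100*, 0110*, 1010*, 1011*, 1101*, 1110*, 1111*
[col 1] -110, 01-0, 1-10*, 1-11*, 101-*, 11-1, 111-*
[col 2] 1-1-
Prime implicants: -110, 0001, 01-0, 1-1-, 11-1

0001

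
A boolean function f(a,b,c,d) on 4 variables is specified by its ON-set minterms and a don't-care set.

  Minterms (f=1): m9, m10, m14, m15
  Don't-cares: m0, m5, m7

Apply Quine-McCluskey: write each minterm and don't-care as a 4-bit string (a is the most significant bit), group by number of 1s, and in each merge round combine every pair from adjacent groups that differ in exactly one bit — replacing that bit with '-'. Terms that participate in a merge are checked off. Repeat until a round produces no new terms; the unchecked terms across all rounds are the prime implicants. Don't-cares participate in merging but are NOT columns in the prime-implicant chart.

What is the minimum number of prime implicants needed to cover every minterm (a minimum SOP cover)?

3

[col 0] 0000, 0101*, 0111*, 1001, 1010*, 1110*, 1111*
[col 1] -111, 01-1, 1-10, 111-
Prime implicants: -111, 0000, 01-1, 1-10, 1001, 111-
PI chart (minterm → PIs covering it):
  9 | 1001  (sole → essential)
  10 | 1-10  (sole → essential)
  14 | 1-10,111-
  15 | -111,111-
Essential prime implicants: 1-10, 1001
Petrick residual → -111
Minimum SOP uses 3 PIs: bcd + acd' + ab'c'd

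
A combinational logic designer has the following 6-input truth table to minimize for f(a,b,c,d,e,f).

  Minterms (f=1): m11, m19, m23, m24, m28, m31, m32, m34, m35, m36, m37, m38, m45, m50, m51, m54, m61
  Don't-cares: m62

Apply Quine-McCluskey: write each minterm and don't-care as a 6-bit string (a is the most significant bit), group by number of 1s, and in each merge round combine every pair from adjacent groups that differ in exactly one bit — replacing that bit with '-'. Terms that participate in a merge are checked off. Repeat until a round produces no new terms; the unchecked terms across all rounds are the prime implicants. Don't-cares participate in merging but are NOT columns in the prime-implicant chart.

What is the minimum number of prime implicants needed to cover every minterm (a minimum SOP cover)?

9

[col 0] 001011, 010011*, 010111*, 011000*, 011100*, 011111*, 100000*, 100010*, 100011*, 100100*, 100101*, 100110*, 101101*, 110010*, 110011*, 110110*, 111101*, 111110*
[col 1] -10011, 01-111, 010-11, 011-00, 1-0010*, 1-0011*, 1-0110*, 1-1101, 10-101, 100-00*, 100-10*, 1000-0*, 10001-*, 1001-0*, 10010-, 11-110, 110-10*, 11001-*
[col 2] 1-0-10, 1-001-, 100--0
Prime implicants: -10011, 001011, 01-111, 010-11, 011-00, 1-0-10, 1-001-, 1-1101, 10-101, 100--0, 10010-, 11-110
PI chart (minterm → PIs covering it):
  11 | 001011  (sole → essential)
  19 | -10011,010-11
  23 | 01-111,010-11
  24 | 011-00  (sole → essential)
  28 | 011-00  (sole → essential)
  31 | 01-111  (sole → essential)
  32 | 100--0  (sole → essential)
  34 | 1-0-10,1-001-,100--0
  35 | 1-001-  (sole → essential)
  36 | 100--0,10010-
  37 | 10-101,10010-
  38 | 1-0-10,100--0
  45 | 1-1101,10-101
  50 | 1-0-10,1-001-
  51 | -10011,1-001-
  54 | 1-0-10,11-110
  61 | 1-1101  (sole → essential)
Essential prime implicants: 001011, 01-111, 011-00, 1-001-, 1-1101, 100--0
Petrick residual → -10011, 1-0-10, 10-101
Minimum SOP uses 9 PIs: bc'd'ef + a'b'cd'ef + a'bdef + a'bce'f' + ac'ef' + ac'd'e + acde'f + ab'de'f + ab'c'f'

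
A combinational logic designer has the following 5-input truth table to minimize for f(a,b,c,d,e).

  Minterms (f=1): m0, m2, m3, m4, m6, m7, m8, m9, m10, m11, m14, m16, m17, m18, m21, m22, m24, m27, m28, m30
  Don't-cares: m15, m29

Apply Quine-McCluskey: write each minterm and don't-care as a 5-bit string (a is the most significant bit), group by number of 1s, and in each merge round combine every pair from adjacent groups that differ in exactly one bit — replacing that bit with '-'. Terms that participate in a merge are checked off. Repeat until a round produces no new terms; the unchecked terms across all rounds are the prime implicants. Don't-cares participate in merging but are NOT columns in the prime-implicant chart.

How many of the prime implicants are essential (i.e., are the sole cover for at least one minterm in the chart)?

4

[col 0] 00000*, 00010*, 00011*, 00100*, 00110*, 00111*, 01000*, 01001*, 01010*, 01011*, 01110*, 01111*, 10000*, 10001*, 10010*, 10101*, 10110*, 11000*, 11011*, 11100*, 11101*, 11110*
[col 1] -0000*, -0010*, -0110*, -1000*, -1011, -1110*, 0-000*, 0-010*, 0-011*, 0-110*, 0-111*, 00-00*, 00-10*, 00-11*, 000-0*, 0001-*, 001-0*, 0011-*, 01-10*, 01-11*, 010-0*, 010-1*, 0100-*, 0101-*, 0111-*, 1-000*, 1-101, 1-110*, 10-01, 10-10*, 100-0*, 1000-, 11-00, 111-0, 1110-
[col 2] --000, --110, -0-10, -00-0, 0--10*, 0--11*, 0-0-0, 0-01-*, 0-11-*, 00--0, 00-1-*, 01-1-*, 010--
[col 3] 0--1-
Prime implicants: --000, --110, -0-10, -00-0, -1011, 0--1-, 0-0-0, 00--0, 010--, 1-101, 10-01, 1000-, 11-00, 111-0, 1110-
PI chart (minterm → PIs covering it):
  0 | --000,-00-0,0-0-0,00--0
  2 | -0-10,-00-0,0--1-,0-0-0,00--0
  3 | 0--1-  (sole → essential)
  4 | 00--0  (sole → essential)
  6 | --110,-0-10,0--1-,00--0
  7 | 0--1-  (sole → essential)
  8 | --000,0-0-0,010--
  9 | 010--  (sole → essential)
  10 | 0--1-,0-0-0,010--
  11 | -1011,0--1-,010--
  14 | --110,0--1-
  16 | --000,-00-0,1000-
  17 | 10-01,1000-
  18 | -0-10,-00-0
  21 | 1-101,10-01
  22 | --110,-0-10
  24 | --000,11-00
  27 | -1011  (sole → essential)
  28 | 11-00,111-0,1110-
  30 | --110,111-0
Essential prime implicants: -1011, 0--1-, 00--0, 010--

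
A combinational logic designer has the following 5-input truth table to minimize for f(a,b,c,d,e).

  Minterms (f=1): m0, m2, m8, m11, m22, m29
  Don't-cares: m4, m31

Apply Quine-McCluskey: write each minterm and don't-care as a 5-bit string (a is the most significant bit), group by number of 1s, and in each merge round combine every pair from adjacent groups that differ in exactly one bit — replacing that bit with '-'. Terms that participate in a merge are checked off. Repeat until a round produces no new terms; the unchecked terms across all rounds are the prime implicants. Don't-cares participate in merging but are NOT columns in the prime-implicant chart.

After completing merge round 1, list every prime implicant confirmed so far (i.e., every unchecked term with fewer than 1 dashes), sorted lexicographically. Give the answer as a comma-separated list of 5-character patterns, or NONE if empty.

size-2^0 implicants → 00000(✓)  00010(✓)  00100(✓)  01000(✓)  01011  10110  11101(✓)  11111(✓)
size-2^1 implicants → 0-000  00-00  000-0  111-1
Unchecked terms (primes): 0-000, 00-00, 000-0, 01011, 10110, 111-1

01011, 10110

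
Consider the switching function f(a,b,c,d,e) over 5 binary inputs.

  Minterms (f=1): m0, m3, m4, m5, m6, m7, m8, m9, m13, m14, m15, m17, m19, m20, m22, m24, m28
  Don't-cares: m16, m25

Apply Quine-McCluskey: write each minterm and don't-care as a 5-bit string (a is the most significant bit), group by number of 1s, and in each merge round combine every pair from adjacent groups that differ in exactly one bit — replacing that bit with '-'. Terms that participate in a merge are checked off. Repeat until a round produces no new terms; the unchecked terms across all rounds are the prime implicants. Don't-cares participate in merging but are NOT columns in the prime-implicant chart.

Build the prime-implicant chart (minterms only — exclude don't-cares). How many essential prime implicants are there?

[col 0] 00000*, 00011*, 00100*, 00101*, 00110*, 00111*, 01000*, 01001*, 01101*, 01110*, 01111*, 10000*, 10001*, 10011*, 10100*, 10110*, 11000*, 11001*, 11100*
[col 1] -0000*, -0011, -0100*, -0110*, -1000*, -1001*, 0-000*, 0-101*, 0-110*, 0-111*, 00-00*, 00-11, 001-0*, 001-1*, 0010-*, 0011-*, 01-01, 0100-*, 011-1*, 0111-*, 1-000*, 1-001*, 1-100*, 10-00*, 100-1, 1000-*, 101-0*, 11-00*, 1100-*
[col 2] --000, -0-00, -01-0, -100-, 0-1-1, 0-11-, 001--, 1--00, 1-00-
Prime implicants: --000, -0-00, -0011, -01-0, -100-, 0-1-1, 0-11-, 00-11, 001--, 01-01, 1--00, 1-00-, 100-1
PI chart (minterm → PIs covering it):
  0 | --000,-0-00
  3 | -0011,00-11
  4 | -0-00,-01-0,001--
  5 | 0-1-1,001--
  6 | -01-0,0-11-,001--
  7 | 0-1-1,0-11-,00-11,001--
  8 | --000,-100-
  9 | -100-,01-01
  13 | 0-1-1,01-01
  14 | 0-11-  (sole → essential)
  15 | 0-1-1,0-11-
  17 | 1-00-,100-1
  19 | -0011,100-1
  20 | -0-00,-01-0,1--00
  22 | -01-0  (sole → essential)
  24 | --000,-100-,1--00,1-00-
  28 | 1--00  (sole → essential)
Essential prime implicants: -01-0, 0-11-, 1--00

3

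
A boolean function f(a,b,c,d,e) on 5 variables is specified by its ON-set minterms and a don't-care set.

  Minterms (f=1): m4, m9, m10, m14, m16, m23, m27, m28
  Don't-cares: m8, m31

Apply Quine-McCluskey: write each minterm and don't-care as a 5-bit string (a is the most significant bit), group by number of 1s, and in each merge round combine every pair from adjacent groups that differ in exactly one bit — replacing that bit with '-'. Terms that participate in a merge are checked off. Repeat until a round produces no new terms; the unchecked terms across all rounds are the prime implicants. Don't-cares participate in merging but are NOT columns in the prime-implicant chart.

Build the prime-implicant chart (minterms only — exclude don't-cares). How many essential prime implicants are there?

Round 0: 00100 01000✓ 01001✓ 01010✓ 01110✓ 10000 10111✓ 11011✓ 11100 11111✓
Round 1: 01-10 010-0 0100- 1-111 11-11
PIs = {00100, 01-10, 010-0, 0100-, 1-111, 10000, 11-11, 11100}
Coverage chart:
  m4: 00100 ←essential
  m9: 0100- ←essential
  m10: 01-10,010-0
  m14: 01-10 ←essential
  m16: 10000 ←essential
  m23: 1-111 ←essential
  m27: 11-11 ←essential
  m28: 11100 ←essential
Essential: 00100, 01-10, 0100-, 1-111, 10000, 11-11, 11100

7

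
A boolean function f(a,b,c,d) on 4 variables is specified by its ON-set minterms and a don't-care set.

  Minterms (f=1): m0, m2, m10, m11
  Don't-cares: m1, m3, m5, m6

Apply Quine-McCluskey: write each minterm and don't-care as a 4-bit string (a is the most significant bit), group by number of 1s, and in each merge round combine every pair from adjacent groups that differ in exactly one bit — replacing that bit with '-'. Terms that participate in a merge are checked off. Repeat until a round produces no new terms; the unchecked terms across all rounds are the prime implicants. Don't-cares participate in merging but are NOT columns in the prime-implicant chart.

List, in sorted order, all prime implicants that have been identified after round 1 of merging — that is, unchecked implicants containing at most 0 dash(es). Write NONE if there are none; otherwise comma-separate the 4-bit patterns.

size-2^0 implicants → 0000(✓)  0001(✓)  0010(✓)  0011(✓)  0101(✓)  0110(✓)  1010(✓)  1011(✓)
size-2^1 implicants → -010(✓)  -011(✓)  0-01  0-10  00-0(✓)  00-1(✓)  000-(✓)  001-(✓)  101-(✓)
size-2^2 implicants → -01-  00--
Unchecked terms (primes): -01-, 0-01, 0-10, 00--

NONE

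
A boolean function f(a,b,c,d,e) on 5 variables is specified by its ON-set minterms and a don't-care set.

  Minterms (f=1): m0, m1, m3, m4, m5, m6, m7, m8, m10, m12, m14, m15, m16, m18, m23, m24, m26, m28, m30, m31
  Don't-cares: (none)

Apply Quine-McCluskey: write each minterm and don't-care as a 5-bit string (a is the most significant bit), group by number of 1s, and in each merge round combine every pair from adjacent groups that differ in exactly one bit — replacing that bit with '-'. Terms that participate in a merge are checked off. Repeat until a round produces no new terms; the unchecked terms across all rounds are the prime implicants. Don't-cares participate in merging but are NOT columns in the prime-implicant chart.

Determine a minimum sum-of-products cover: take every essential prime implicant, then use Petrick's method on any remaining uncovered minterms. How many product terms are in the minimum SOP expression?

size-2^0 implicants → 00000(✓)  00001(✓)  00011(✓)  00100(✓)  00101(✓)  00110(✓)  00111(✓)  01000(✓)  01010(✓)  01100(✓)  01110(✓)  01111(✓)  10000(✓)  10010(✓)  10111(✓)  11000(✓)  11010(✓)  11100(✓)  11110(✓)  11111(✓)
size-2^1 implicants → -0000(✓)  -0111(✓)  -1000(✓)  -1010(✓)  -1100(✓)  -1110(✓)  -1111(✓)  0-000(✓)  0-100(✓)  0-110(✓)  0-111(✓)  00-00(✓)  00-01(✓)  00-11(✓)  000-1(✓)  0000-(✓)  001-0(✓)  001-1(✓)  0010-(✓)  0011-(✓)  01-00(✓)  01-10(✓)  010-0(✓)  011-0(✓)  0111-(✓)  1-000(✓)  1-010(✓)  1-111(✓)  100-0(✓)  11-00(✓)  11-10(✓)  110-0(✓)  111-0(✓)  1111-(✓)
size-2^2 implicants → --000  --111  -1-00(✓)  -1-10(✓)  -10-0(✓)  -11-0(✓)  -111-  0--00  0-1-0  0-11-  00--1  00-0-  001--  01--0(✓)  1-0-0  11--0(✓)
size-2^3 implicants → -1--0
Unchecked terms (primes): --000, --111, -1--0, -111-, 0--00, 0-1-0, 0-11-, 00--1, 00-0-, 001--, 1-0-0
Minterm coverage:
  m0 ⊆ --000,0--00,00-0-
  m1 ⊆ 00--1,00-0-
  m3 ⊆ 00--1 [E]
  m4 ⊆ 0--00,0-1-0,00-0-,001--
  m5 ⊆ 00--1,00-0-,001--
  m6 ⊆ 0-1-0,0-11-,001--
  m7 ⊆ --111,0-11-,00--1,001--
  m8 ⊆ --000,-1--0,0--00
  m10 ⊆ -1--0 [E]
  m12 ⊆ -1--0,0--00,0-1-0
  m14 ⊆ -1--0,-111-,0-1-0,0-11-
  m15 ⊆ --111,-111-,0-11-
  m16 ⊆ --000,1-0-0
  m18 ⊆ 1-0-0 [E]
  m23 ⊆ --111 [E]
  m24 ⊆ --000,-1--0,1-0-0
  m26 ⊆ -1--0,1-0-0
  m28 ⊆ -1--0 [E]
  m30 ⊆ -1--0,-111-
  m31 ⊆ --111,-111-
E = {--111, -1--0, 00--1, 1-0-0}
Petrick residual → --000, 0-1-0
Cover = c'd'e' + cde + be' + a'ce' + a'b'e + ac'e'  |cover|=6

6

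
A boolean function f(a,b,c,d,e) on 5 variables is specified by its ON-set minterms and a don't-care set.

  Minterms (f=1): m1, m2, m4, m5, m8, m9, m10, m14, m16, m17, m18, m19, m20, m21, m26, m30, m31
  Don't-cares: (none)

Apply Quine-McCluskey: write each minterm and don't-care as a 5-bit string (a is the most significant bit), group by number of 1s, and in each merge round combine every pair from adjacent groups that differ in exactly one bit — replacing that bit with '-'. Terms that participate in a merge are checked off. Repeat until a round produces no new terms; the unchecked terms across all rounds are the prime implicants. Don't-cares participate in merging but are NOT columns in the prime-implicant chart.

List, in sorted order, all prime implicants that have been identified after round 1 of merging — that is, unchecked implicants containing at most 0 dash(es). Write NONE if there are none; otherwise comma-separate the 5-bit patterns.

[col 0] 00001*, 00010*, 00100*, 00101*, 01000*, 01001*, 01010*, 01110*, 10000*, 10001*, 10010*, 10011*, 10100*, 10101*, 11010*, 11110*, 11111*
[col 1] -0001*, -0010*, -0100*, -0101*, -1010*, -1110*, 0-001, 0-010*, 00-01*, 0010-*, 01-10*, 010-0, 0100-, 1-010*, 10-00*, 10-01*, 100-0*, 100-1*, 1000-*, 1001-*, 1010-*, 11-10*, 1111-
[col 2] --010, -0-01, -010-, -1-10, 10-0-, 100--
Prime implicants: --010, -0-01, -010-, -1-10, 0-001, 010-0, 0100-, 10-0-, 100--, 1111-

NONE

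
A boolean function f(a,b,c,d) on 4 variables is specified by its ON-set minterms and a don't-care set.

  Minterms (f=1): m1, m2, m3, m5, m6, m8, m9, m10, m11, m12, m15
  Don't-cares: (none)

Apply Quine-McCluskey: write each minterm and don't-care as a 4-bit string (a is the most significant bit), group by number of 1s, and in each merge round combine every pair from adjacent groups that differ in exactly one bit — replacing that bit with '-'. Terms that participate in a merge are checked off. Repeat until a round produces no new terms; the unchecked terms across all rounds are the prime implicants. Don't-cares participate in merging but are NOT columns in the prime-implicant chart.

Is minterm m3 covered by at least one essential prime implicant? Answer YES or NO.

NO

Round 0: 0001✓ 0010✓ 0011✓ 0101✓ 0110✓ 1000✓ 1001✓ 1010✓ 1011✓ 1100✓ 1111✓
Round 1: -001✓ -010✓ -011✓ 0-01 0-10 00-1✓ 001-✓ 1-00 1-11 10-0✓ 10-1✓ 100-✓ 101-✓
Round 2: -0-1 -01- 10--
PIs = {-0-1, -01-, 0-01, 0-10, 1-00, 1-11, 10--}
Coverage chart:
  m1: -0-1,0-01
  m2: -01-,0-10
  m3: -0-1,-01-
  m5: 0-01 ←essential
  m6: 0-10 ←essential
  m8: 1-00,10--
  m9: -0-1,10--
  m10: -01-,10--
  m11: -0-1,-01-,1-11,10--
  m12: 1-00 ←essential
  m15: 1-11 ←essential
Essential: 0-01, 0-10, 1-00, 1-11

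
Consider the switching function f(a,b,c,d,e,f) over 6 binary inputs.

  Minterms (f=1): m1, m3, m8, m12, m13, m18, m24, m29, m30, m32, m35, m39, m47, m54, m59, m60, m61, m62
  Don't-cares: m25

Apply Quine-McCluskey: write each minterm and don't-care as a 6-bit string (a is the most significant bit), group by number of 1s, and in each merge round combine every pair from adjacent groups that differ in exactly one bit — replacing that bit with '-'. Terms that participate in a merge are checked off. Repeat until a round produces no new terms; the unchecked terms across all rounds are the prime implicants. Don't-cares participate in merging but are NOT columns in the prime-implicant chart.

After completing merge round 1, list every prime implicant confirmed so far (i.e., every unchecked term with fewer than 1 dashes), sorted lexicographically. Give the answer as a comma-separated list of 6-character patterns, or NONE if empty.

Round 0: 000001✓ 000011✓ 001000✓ 001100✓ 001101✓ 010010 011000✓ 011001✓ 011101✓ 011110✓ 100000 100011✓ 100111✓ 101111✓ 110110✓ 111011 111100✓ 111101✓ 111110✓
Round 1: -00011 -11101 -11110 0-1000 0-1101 0000-1 001-00 00110- 011-01 01100- 10-111 100-11 11-110 1111-0 11110-
PIs = {-00011, -11101, -11110, 0-1000, 0-1101, 0000-1, 001-00, 00110-, 010010, 011-01, 01100-, 10-111, 100-11, 100000, 11-110, 111011, 1111-0, 11110-}

010010, 100000, 111011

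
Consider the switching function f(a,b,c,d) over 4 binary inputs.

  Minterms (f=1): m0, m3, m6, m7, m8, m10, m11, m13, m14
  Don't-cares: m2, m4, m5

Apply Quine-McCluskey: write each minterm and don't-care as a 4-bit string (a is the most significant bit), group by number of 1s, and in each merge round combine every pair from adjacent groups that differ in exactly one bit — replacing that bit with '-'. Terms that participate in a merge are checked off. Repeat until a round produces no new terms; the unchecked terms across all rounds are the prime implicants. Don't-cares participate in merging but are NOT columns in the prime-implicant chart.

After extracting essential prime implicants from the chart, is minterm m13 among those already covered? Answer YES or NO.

[col 0] 0000*, 0010*, 0011*, 0100*, 0101*, 0110*, 0111*, 1000*, 1010*, 1011*, 1101*, 1110*
[col 1] -000*, -010*, -011*, -101, -110*, 0-00*, 0-10*, 0-11*, 00-0*, 001-*, 01-0*, 01-1*, 010-*, 011-*, 1-10*, 10-0*, 101-*
[col 2] --10, -0-0, -01-, 0--0, 0-1-, 01--
Prime implicants: --10, -0-0, -01-, -101, 0--0, 0-1-, 01--
PI chart (minterm → PIs covering it):
  0 | -0-0,0--0
  3 | -01-,0-1-
  6 | --10,0--0,0-1-,01--
  7 | 0-1-,01--
  8 | -0-0  (sole → essential)
  10 | --10,-0-0,-01-
  11 | -01-  (sole → essential)
  13 | -101  (sole → essential)
  14 | --10  (sole → essential)
Essential prime implicants: --10, -0-0, -01-, -101

YES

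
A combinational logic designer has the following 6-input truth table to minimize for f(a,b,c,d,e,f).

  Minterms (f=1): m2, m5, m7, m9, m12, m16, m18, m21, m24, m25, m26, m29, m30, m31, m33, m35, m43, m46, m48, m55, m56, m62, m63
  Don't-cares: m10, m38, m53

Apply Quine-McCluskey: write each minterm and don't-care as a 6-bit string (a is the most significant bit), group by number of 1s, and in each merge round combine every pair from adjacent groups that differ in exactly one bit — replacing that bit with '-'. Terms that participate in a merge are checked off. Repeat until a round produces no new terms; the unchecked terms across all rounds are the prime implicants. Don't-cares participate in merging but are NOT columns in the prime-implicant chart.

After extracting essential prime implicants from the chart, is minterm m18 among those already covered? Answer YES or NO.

YES

size-2^0 implicants → 000010(✓)  000101(✓)  000111(✓)  001001(✓)  001010(✓)  001100  010000(✓)  010010(✓)  010101(✓)  011000(✓)  011001(✓)  011010(✓)  011101(✓)  011110(✓)  011111(✓)  100001(✓)  100011(✓)  100110(✓)  101011(✓)  101110(✓)  110000(✓)  110101(✓)  110111(✓)  111000(✓)  111110(✓)  111111(✓)
size-2^1 implicants → -10000(✓)  -10101  -11000(✓)  -11110(✓)  -11111(✓)  0-0010(✓)  0-0101  0-1001  0-1010(✓)  00-010(✓)  0001-1  01-000(✓)  01-010(✓)  01-101  0100-0(✓)  011-01  011-10  0110-0(✓)  01100-  0111-1  01111-(✓)  1-1110  10-011  10-110  1000-1  11-000(✓)  11-111  1101-1  11111-(✓)
size-2^2 implicants → -1-000  -1111-  0--010  01-0-0
Unchecked terms (primes): -1-000, -10101, -1111-, 0--010, 0-0101, 0-1001, 0001-1, 001100, 01-0-0, 01-101, 011-01, 011-10, 01100-, 0111-1, 1-1110, 10-011, 10-110, 1000-1, 11-111, 1101-1
Minterm coverage:
  m2 ⊆ 0--010 [E]
  m5 ⊆ 0-0101,0001-1
  m7 ⊆ 0001-1 [E]
  m9 ⊆ 0-1001 [E]
  m12 ⊆ 001100 [E]
  m16 ⊆ -1-000,01-0-0
  m18 ⊆ 0--010,01-0-0
  m21 ⊆ -10101,0-0101,01-101
  m24 ⊆ -1-000,01-0-0,01100-
  m25 ⊆ 0-1001,011-01,01100-
  m26 ⊆ 0--010,01-0-0,011-10
  m29 ⊆ 01-101,011-01,0111-1
  m30 ⊆ -1111-,011-10
  m31 ⊆ -1111-,0111-1
  m33 ⊆ 1000-1 [E]
  m35 ⊆ 10-011,1000-1
  m43 ⊆ 10-011 [E]
  m46 ⊆ 1-1110,10-110
  m48 ⊆ -1-000 [E]
  m55 ⊆ 11-111,1101-1
  m56 ⊆ -1-000 [E]
  m62 ⊆ -1111-,1-1110
  m63 ⊆ -1111-,11-111
E = {-1-000, 0--010, 0-1001, 0001-1, 001100, 10-011, 1000-1}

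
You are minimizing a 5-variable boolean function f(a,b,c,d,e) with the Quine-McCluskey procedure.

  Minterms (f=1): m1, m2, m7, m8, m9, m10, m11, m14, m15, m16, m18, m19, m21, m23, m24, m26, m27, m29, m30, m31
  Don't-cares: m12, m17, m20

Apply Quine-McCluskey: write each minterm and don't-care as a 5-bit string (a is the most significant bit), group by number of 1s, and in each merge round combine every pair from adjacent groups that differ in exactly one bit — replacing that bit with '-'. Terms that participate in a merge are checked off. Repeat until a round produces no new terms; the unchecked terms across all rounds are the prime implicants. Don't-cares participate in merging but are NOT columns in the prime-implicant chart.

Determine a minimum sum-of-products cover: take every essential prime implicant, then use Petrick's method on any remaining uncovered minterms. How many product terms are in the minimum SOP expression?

size-2^0 implicants → 00001(✓)  00010(✓)  00111(✓)  01000(✓)  01001(✓)  01010(✓)  01011(✓)  01100(✓)  01110(✓)  01111(✓)  10000(✓)  10001(✓)  10010(✓)  10011(✓)  10100(✓)  10101(✓)  10111(✓)  11000(✓)  11010(✓)  11011(✓)  11101(✓)  11110(✓)  11111(✓)
size-2^1 implicants → -0001  -0010(✓)  -0111(✓)  -1000(✓)  -1010(✓)  -1011(✓)  -1110(✓)  -1111(✓)  0-001  0-010(✓)  0-111(✓)  01-00(✓)  01-10(✓)  01-11(✓)  010-0(✓)  010-1(✓)  0100-(✓)  0101-(✓)  011-0(✓)  0111-(✓)  1-000(✓)  1-010(✓)  1-011(✓)  1-101(✓)  1-111(✓)  10-00(✓)  10-01(✓)  10-11(✓)  100-0(✓)  100-1(✓)  1000-(✓)  1001-(✓)  101-1(✓)  1010-(✓)  11-10(✓)  11-11(✓)  110-0(✓)  1101-(✓)  111-1(✓)  1111-(✓)
size-2^2 implicants → --010  --111  -1-10(✓)  -1-11(✓)  -10-0  -101-(✓)  -111-(✓)  01--0  01-1-(✓)  010--  1--11  1-0-0  1-01-  1-1-1  10--1  10-0-  100--  11-1-(✓)
size-2^3 implicants → -1-1-
Unchecked terms (primes): --010, --111, -0001, -1-1-, -10-0, 0-001, 01--0, 010--, 1--11, 1-0-0, 1-01-, 1-1-1, 10--1, 10-0-, 100--
Minterm coverage:
  m1 ⊆ -0001,0-001
  m2 ⊆ --010 [E]
  m7 ⊆ --111 [E]
  m8 ⊆ -10-0,01--0,010--
  m9 ⊆ 0-001,010--
  m10 ⊆ --010,-1-1-,-10-0,01--0,010--
  m11 ⊆ -1-1-,010--
  m14 ⊆ -1-1-,01--0
  m15 ⊆ --111,-1-1-
  m16 ⊆ 1-0-0,10-0-,100--
  m18 ⊆ --010,1-0-0,1-01-,100--
  m19 ⊆ 1--11,1-01-,10--1,100--
  m21 ⊆ 1-1-1,10--1,10-0-
  m23 ⊆ --111,1--11,1-1-1,10--1
  m24 ⊆ -10-0,1-0-0
  m26 ⊆ --010,-1-1-,-10-0,1-0-0,1-01-
  m27 ⊆ -1-1-,1--11,1-01-
  m29 ⊆ 1-1-1 [E]
  m30 ⊆ -1-1- [E]
  m31 ⊆ --111,-1-1-,1--11,1-1-1
E = {--010, --111, -1-1-, 1-1-1}
Petrick residual → -10-0, 0-001, 100--
Cover = c'de' + cde + bd + bc'e' + a'c'd'e + ace + ab'c'  |cover|=7

7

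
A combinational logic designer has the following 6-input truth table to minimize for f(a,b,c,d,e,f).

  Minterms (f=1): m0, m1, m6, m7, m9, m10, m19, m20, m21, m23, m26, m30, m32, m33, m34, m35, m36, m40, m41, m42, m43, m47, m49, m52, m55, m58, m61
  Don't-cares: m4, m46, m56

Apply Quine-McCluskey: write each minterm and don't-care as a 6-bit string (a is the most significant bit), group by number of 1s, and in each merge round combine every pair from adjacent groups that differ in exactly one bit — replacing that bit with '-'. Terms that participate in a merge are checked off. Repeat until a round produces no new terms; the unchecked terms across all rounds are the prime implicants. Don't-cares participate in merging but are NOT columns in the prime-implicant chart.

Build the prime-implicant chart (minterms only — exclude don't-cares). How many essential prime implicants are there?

Round 0: 000000✓ 000001✓ 000100✓ 000110✓ 000111✓ 001001✓ 001010✓ 010011✓ 010100✓ 010101✓ 010111✓ 011010✓ 011110✓ 100000✓ 100001✓ 100010✓ 100011✓ 100100✓ 101000✓ 101001✓ 101010✓ 101011✓ 101110✓ 101111✓ 110001✓ 110100✓ 110111✓ 111000✓ 111010✓ 111101
Round 1: -00000✓ -00001✓ -00100✓ -01001✓ -01010✓ -10100✓ -10111 -11010✓ 0-0100✓ 0-0111 0-1010✓ 00-001✓ 000-00✓ 00000-✓ 0001-0 00011- 010-11 0101-1 01010- 011-10 1-0001 1-0100✓ 1-1000✓ 1-1010✓ 10-000✓ 10-001✓ 10-010✓ 10-011✓ 100-00✓ 1000-0✓ 1000-1✓ 10000-✓ 10001-✓ 101-10✓ 101-11✓ 1010-0✓ 1010-1✓ 10100-✓ 10101-✓ 10111-✓ 1110-0✓
Round 2: --0100 --1010 -0-001 -00-00 -0000- 1-10-0 10-0-0✓ 10-0-1✓ 10-00-✓ 10-01-✓ 1000--✓ 101-1- 1010--✓
Round 3: 10-0--
PIs = {--0100, --1010, -0-001, -00-00, -0000-, -10111, 0-0111, 0001-0, 00011-, 010-11, 0101-1, 01010-, 011-10, 1-0001, 1-10-0, 10-0--, 101-1-, 111101}
Coverage chart:
  m0: -00-00,-0000-
  m1: -0-001,-0000-
  m6: 0001-0,00011-
  m7: 0-0111,00011-
  m9: -0-001 ←essential
  m10: --1010 ←essential
  m19: 010-11 ←essential
  m20: --0100,01010-
  m21: 0101-1,01010-
  m23: -10111,0-0111,010-11,0101-1
  m26: --1010,011-10
  m30: 011-10 ←essential
  m32: -00-00,-0000-,10-0--
  m33: -0-001,-0000-,1-0001,10-0--
  m34: 10-0-- ←essential
  m35: 10-0-- ←essential
  m36: --0100,-00-00
  m40: 1-10-0,10-0--
  m41: -0-001,10-0--
  m42: --1010,1-10-0,10-0--,101-1-
  m43: 10-0--,101-1-
  m47: 101-1- ←essential
  m49: 1-0001 ←essential
  m52: --0100 ←essential
  m55: -10111 ←essential
  m58: --1010,1-10-0
  m61: 111101 ←essential
Essential: --0100, --1010, -0-001, -10111, 010-11, 011-10, 1-0001, 10-0--, 101-1-, 111101

10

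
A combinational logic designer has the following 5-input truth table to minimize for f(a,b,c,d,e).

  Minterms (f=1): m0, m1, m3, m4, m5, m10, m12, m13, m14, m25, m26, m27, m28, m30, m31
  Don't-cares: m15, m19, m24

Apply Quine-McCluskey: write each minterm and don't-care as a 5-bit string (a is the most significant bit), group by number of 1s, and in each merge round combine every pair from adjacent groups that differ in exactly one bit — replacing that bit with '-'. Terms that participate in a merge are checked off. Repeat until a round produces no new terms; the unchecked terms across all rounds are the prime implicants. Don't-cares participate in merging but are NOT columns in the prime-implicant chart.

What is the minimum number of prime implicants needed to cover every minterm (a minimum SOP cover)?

Round 0: 00000✓ 00001✓ 00011✓ 00100✓ 00101✓ 01010✓ 01100✓ 01101✓ 01110✓ 01111✓ 10011✓ 11000✓ 11001✓ 11010✓ 11011✓ 11100✓ 11110✓ 11111✓
Round 1: -0011 -1010✓ -1100✓ -1110✓ -1111✓ 0-100✓ 0-101✓ 00-00✓ 00-01✓ 000-1 0000-✓ 0010-✓ 01-10✓ 011-0✓ 011-1✓ 0110-✓ 0111-✓ 1-011 11-00✓ 11-10✓ 11-11✓ 110-0✓ 110-1✓ 1100-✓ 1101-✓ 111-0✓ 1111-✓
Round 2: -1-10 -11-0 -111- 0-10- 00-0- 011-- 11--0 11-1- 110--
PIs = {-0011, -1-10, -11-0, -111-, 0-10-, 00-0-, 000-1, 011--, 1-011, 11--0, 11-1-, 110--}
Coverage chart:
  m0: 00-0- ←essential
  m1: 00-0-,000-1
  m3: -0011,000-1
  m4: 0-10-,00-0-
  m5: 0-10-,00-0-
  m10: -1-10 ←essential
  m12: -11-0,0-10-,011--
  m13: 0-10-,011--
  m14: -1-10,-11-0,-111-,011--
  m25: 110-- ←essential
  m26: -1-10,11--0,11-1-,110--
  m27: 1-011,11-1-,110--
  m28: -11-0,11--0
  m30: -1-10,-11-0,-111-,11--0,11-1-
  m31: -111-,11-1-
Essential: -1-10, 00-0-, 110--
Petrick residual → -0011, -11-0, -111-, 0-10-
Min cover (7 terms): b'c'de + bde' + bce' + bcd + a'cd' + a'b'd' + abc'

7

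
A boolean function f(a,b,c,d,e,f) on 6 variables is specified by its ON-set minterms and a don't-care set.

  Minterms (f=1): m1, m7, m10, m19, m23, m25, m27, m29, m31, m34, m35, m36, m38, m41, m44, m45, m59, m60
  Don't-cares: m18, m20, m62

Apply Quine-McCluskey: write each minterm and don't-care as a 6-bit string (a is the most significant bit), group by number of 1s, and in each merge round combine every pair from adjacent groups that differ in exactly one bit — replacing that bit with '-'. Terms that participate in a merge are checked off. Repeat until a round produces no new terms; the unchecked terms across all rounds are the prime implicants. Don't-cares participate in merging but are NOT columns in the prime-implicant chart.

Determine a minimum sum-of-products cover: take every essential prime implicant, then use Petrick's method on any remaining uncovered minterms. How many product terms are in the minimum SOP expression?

10

Round 0: 000001 000111✓ 001010 010010✓ 010011✓ 010100 010111✓ 011001✓ 011011✓ 011101✓ 011111✓ 100010✓ 100011✓ 100100✓ 100110✓ 101001✓ 101100✓ 101101✓ 111011✓ 111100✓ 111110✓
Round 1: -11011 0-0111 01-011✓ 01-111✓ 010-11✓ 01001- 011-01✓ 011-11✓ 0110-1✓ 0111-1✓ 1-1100 10-100 100-10 10001- 1001-0 101-01 10110- 1111-0
Round 2: 01--11 011--1
PIs = {-11011, 0-0111, 000001, 001010, 01--11, 01001-, 010100, 011--1, 1-1100, 10-100, 100-10, 10001-, 1001-0, 101-01, 10110-, 1111-0}
Coverage chart:
  m1: 000001 ←essential
  m7: 0-0111 ←essential
  m10: 001010 ←essential
  m19: 01--11,01001-
  m23: 0-0111,01--11
  m25: 011--1 ←essential
  m27: -11011,01--11,011--1
  m29: 011--1 ←essential
  m31: 01--11,011--1
  m34: 100-10,10001-
  m35: 10001- ←essential
  m36: 10-100,1001-0
  m38: 100-10,1001-0
  m41: 101-01 ←essential
  m44: 1-1100,10-100,10110-
  m45: 101-01,10110-
  m59: -11011 ←essential
  m60: 1-1100,1111-0
Essential: -11011, 0-0111, 000001, 001010, 011--1, 10001-, 101-01
Petrick residual → 01--11, 1-1100, 1001-0
Min cover (10 terms): bcd'ef + a'c'def + a'b'c'd'e'f + a'b'cd'ef' + a'bef + a'bcf + acde'f' + ab'c'd'e + ab'c'df' + ab'ce'f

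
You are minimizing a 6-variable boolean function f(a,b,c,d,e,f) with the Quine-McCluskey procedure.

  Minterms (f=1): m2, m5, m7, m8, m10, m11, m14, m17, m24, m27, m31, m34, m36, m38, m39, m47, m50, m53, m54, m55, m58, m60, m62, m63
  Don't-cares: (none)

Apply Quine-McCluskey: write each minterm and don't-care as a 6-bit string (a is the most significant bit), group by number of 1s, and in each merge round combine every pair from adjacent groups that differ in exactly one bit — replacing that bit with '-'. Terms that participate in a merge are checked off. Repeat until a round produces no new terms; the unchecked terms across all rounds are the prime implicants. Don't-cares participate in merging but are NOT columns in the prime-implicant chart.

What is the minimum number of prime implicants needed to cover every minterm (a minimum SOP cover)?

Round 0: 000010✓ 000101✓ 000111✓ 001000✓ 001010✓ 001011✓ 001110✓ 010001 011000✓ 011011✓ 011111✓ 100010✓ 100100✓ 100110✓ 100111✓ 101111✓ 110010✓ 110101✓ 110110✓ 110111✓ 111010✓ 111100✓ 111110✓ 111111✓
Round 1: -00010 -00111 -11111 0-1000 0-1011 00-010 0001-1 001-10 0010-0 00101- 011-11 1-0010✓ 1-0110✓ 1-0111✓ 1-1111✓ 10-111✓ 100-10✓ 1001-0 10011-✓ 11-010✓ 11-110✓ 11-111✓ 110-10✓ 1101-1 11011-✓ 111-10✓ 1111-0 11111-✓
Round 2: 1--111 1-0-10 1-011- 11--10 11-11-
PIs = {-00010, -00111, -11111, 0-1000, 0-1011, 00-010, 0001-1, 001-10, 0010-0, 00101-, 010001, 011-11, 1--111, 1-0-10, 1-011-, 1001-0, 11--10, 11-11-, 1101-1, 1111-0}
Coverage chart:
  m2: -00010,00-010
  m5: 0001-1 ←essential
  m7: -00111,0001-1
  m8: 0-1000,0010-0
  m10: 00-010,001-10,0010-0,00101-
  m11: 0-1011,00101-
  m14: 001-10 ←essential
  m17: 010001 ←essential
  m24: 0-1000 ←essential
  m27: 0-1011,011-11
  m31: -11111,011-11
  m34: -00010,1-0-10
  m36: 1001-0 ←essential
  m38: 1-0-10,1-011-,1001-0
  m39: -00111,1--111,1-011-
  m47: 1--111 ←essential
  m50: 1-0-10,11--10
  m53: 1101-1 ←essential
  m54: 1-0-10,1-011-,11--10,11-11-
  m55: 1--111,1-011-,11-11-,1101-1
  m58: 11--10 ←essential
  m60: 1111-0 ←essential
  m62: 11--10,11-11-,1111-0
  m63: -11111,1--111,11-11-
Essential: 0-1000, 0001-1, 001-10, 010001, 1--111, 1001-0, 11--10, 1101-1, 1111-0
Petrick residual → -00010, -11111, 0-1011
Min cover (12 terms): b'c'd'ef' + bcdef + a'cd'e'f' + a'cd'ef + a'b'c'df + a'b'cef' + a'bc'd'e'f + adef + ab'c'df' + abef' + abc'df + abcdf'

12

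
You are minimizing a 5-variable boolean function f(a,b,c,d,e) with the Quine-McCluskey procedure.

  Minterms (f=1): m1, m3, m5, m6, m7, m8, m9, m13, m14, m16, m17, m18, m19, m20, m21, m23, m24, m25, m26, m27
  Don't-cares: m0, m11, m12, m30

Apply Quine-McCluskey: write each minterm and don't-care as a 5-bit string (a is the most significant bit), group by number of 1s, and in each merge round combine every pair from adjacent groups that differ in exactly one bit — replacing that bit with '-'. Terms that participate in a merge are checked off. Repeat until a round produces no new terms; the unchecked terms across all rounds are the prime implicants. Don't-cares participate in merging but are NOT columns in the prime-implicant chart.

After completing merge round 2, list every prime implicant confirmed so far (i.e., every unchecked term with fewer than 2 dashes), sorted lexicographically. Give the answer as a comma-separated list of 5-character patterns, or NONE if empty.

-1110, 0-110, 0011-, 011-0, 11-10

[col 0] 00000*, 00001*, 00011*, 00101*, 00110*, 00111*, 01000*, 01001*, 01011*, 01100*, 01101*, 01110*, 10000*, 10001*, 10010*, 10011*, 10100*, 10101*, 10111*, 11000*, 11001*, 11010*, 11011*, 11110*
[col 1] -0000*, -0001*, -0011*, -0101*, -0111*, -1000*, -1001*, -1011*, -1110, 0-000*, 0-001*, 0-011*, 0-101*, 0-110, 00-01*, 00-11*, 000-1*, 0000-*, 001-1*, 0011-, 01-00*, 01-01*, 010-1*, 0100-*, 011-0, 0110-*, 1-000*, 1-001*, 1-010*, 1-011*, 10-00*, 10-01*, 10-11*, 100-0*, 100-1*, 1000-*, 1001-*, 101-1*, 1010-*, 11-10, 110-0*, 110-1*, 1100-*, 1101-*
[col 2] --000*, --001*, --011*, -0-01*, -0-11*, -00-1*, -000-*, -01-1*, -10-1*, -100-*, 0--01, 0-0-1*, 0-00-*, 00--1*, 01-0-, 1-0-0*, 1-0-1*, 1-00-*, 1-01-*, 10--1*, 10-0-, 100--*, 110--*
[col 3] --0-1, --00-, -0--1, 1-0--
Prime implicants: --0-1, --00-, -0--1, -1110, 0--01, 0-110, 0011-, 01-0-, 011-0, 1-0--, 10-0-, 11-10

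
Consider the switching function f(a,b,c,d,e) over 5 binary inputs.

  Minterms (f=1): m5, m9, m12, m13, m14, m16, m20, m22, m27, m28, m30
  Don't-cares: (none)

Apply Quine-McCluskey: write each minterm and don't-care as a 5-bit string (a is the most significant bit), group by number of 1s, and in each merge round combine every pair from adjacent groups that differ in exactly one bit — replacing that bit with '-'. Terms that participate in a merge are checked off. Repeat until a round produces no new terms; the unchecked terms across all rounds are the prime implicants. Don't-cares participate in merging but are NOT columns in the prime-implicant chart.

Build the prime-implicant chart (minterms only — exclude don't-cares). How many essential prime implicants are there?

6

Round 0: 00101✓ 01001✓ 01100✓ 01101✓ 01110✓ 10000✓ 10100✓ 10110✓ 11011 11100✓ 11110✓
Round 1: -1100✓ -1110✓ 0-101 01-01 011-0✓ 0110- 1-100✓ 1-110✓ 10-00 101-0✓ 111-0✓
Round 2: -11-0 1-1-0
PIs = {-11-0, 0-101, 01-01, 0110-, 1-1-0, 10-00, 11011}
Coverage chart:
  m5: 0-101 ←essential
  m9: 01-01 ←essential
  m12: -11-0,0110-
  m13: 0-101,01-01,0110-
  m14: -11-0 ←essential
  m16: 10-00 ←essential
  m20: 1-1-0,10-00
  m22: 1-1-0 ←essential
  m27: 11011 ←essential
  m28: -11-0,1-1-0
  m30: -11-0,1-1-0
Essential: -11-0, 0-101, 01-01, 1-1-0, 10-00, 11011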